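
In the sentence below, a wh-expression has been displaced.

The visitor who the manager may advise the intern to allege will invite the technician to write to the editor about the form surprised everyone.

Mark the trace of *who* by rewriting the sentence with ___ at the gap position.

'who' is the subject of the clause embedded under 'allege'. The gap is right after 'allege'.

The visitor who the manager may advise the intern to allege ___ will invite the technician to write to the editor about the form surprised everyone.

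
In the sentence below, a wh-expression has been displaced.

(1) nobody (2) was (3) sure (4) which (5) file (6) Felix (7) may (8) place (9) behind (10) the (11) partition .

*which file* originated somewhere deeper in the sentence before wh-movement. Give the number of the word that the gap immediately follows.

8

Pre-movement form: Felix may place which file behind the partition.
The filler 'which file' is interpreted as the direct object of 'place'. It moves to the left edge, and the trace sits right after 'place':
Nobody was sure which file Felix may place ___ behind the partition.
'place' is word 8.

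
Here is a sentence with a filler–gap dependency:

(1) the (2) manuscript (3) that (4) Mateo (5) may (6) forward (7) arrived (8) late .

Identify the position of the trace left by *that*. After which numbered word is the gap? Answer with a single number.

The filler 'that' is interpreted as the direct object of 'forward'. Wh-movement fronts it, leaving a gap right after 'forward':
The manuscript that Mateo may forward ___ arrived late.
'forward' is word 6.

6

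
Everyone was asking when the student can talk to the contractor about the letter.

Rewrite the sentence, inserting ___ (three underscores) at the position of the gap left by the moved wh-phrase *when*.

Underlying clause: The student can talk to the contractor about the letter when.
'when' functions as the temporal adjunct. The gap is right after 'letter'.

Everyone was asking when the student can talk to the contractor about the letter ___.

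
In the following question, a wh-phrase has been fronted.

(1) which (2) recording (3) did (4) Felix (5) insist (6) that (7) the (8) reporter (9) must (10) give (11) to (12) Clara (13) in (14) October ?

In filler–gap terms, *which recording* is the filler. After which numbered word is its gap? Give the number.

Before movement: Felix did insist that the reporter must give which recording to Clara in October.
'which recording' is the direct object of 'give'. It moves to the left edge, and the trace sits right after 'give':
Which recording did Felix insist that the reporter must give ___ to Clara in October?
'give' is word 10.

10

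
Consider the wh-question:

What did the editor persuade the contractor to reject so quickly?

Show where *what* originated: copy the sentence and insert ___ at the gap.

What did the editor persuade the contractor to reject ___ so quickly?

Underlying clause: The editor did persuade the contractor to reject what so quickly.
The filler 'what' is interpreted as the direct object of 'reject'. The gap is right after 'reject'.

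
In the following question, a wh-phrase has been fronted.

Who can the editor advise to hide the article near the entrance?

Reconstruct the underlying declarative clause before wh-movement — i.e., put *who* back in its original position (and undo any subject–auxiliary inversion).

'who' is the direct object of 'advise'. Wh-movement fronts it, leaving a gap right after 'advise':
Who can the editor advise ___ to hide the article near the entrance?

The editor can advise who to hide the article near the entrance.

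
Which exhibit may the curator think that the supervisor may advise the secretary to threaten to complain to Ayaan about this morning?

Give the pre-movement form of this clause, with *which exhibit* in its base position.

The filler 'which exhibit' is interpreted as the object of the preposition 'about'. Fronting leaves a gap immediately after 'about':
Which exhibit may the curator think that the supervisor may advise the secretary to threaten to complain to Ayaan about ___ this morning?

The curator may think that the supervisor may advise the secretary to threaten to complain to Ayaan about which exhibit this morning.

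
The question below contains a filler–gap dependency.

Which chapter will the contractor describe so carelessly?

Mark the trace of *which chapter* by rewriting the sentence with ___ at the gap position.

Which chapter will the contractor describe ___ so carelessly?

In situ: The contractor will describe which chapter so carelessly.
The filler 'which chapter' is interpreted as the direct object of 'describe'. The gap is right after 'describe'.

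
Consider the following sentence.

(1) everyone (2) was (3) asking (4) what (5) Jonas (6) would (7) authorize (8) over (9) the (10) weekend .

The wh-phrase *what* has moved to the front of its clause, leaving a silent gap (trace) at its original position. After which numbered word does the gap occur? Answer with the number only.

In situ: Jonas would authorize what over the weekend.
'what' functions as the direct object of 'authorize'. Wh-movement fronts it, leaving a gap right after 'authorize':
Everyone was asking what Jonas would authorize ___ over the weekend.
'authorize' is word 7.

7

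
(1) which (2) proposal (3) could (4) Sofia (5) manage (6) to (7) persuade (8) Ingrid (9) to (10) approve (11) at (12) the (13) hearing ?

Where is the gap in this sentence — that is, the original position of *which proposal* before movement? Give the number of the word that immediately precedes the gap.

10

Underlying clause: Sofia could manage to persuade Ingrid to approve which proposal at the hearing.
'which proposal' functions as the direct object of 'approve'. It moves to the left edge, and the trace sits right after 'approve':
Which proposal could Sofia manage to persuade Ingrid to approve ___ at the hearing?
'approve' is word 10.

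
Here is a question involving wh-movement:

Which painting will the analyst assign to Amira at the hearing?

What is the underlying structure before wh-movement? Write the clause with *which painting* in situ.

The analyst will assign which painting to Amira at the hearing.

'which painting' functions as the direct object of 'assign'. It moves to the left edge, and the trace sits right after 'assign':
Which painting will the analyst assign ___ to Amira at the hearing?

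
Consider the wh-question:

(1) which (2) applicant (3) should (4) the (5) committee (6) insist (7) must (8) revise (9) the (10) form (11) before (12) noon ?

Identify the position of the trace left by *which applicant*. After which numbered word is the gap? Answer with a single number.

Pre-movement form: The committee should insist which applicant must revise the form before noon.
The filler 'which applicant' is interpreted as the subject of the clause embedded under 'insist'. Wh-movement fronts it, leaving a gap right after 'insist':
Which applicant should the committee insist ___ must revise the form before noon?
'insist' is word 6.

6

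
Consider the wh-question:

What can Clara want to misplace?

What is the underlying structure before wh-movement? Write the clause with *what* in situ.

'what' is the direct object of 'misplace'. Fronting leaves a gap immediately after 'misplace':
What can Clara want to misplace ___?

Clara can want to misplace what.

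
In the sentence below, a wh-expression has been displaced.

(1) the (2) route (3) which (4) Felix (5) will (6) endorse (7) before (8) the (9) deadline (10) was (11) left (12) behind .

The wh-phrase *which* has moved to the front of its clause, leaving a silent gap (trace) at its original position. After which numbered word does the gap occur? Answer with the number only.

The filler 'which' is interpreted as the direct object of 'endorse'. Wh-movement fronts it, leaving a gap right after 'endorse':
The route which Felix will endorse ___ before the deadline was left behind.
'endorse' is word 6.

6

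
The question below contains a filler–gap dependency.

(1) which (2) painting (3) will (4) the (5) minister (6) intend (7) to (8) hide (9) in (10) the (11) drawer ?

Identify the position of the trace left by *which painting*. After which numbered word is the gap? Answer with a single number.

8

In situ: The minister will intend to hide which painting in the drawer.
'which painting' is the direct object of 'hide'. It moves to the left edge, and the trace sits right after 'hide':
Which painting will the minister intend to hide ___ in the drawer?
'hide' is word 8.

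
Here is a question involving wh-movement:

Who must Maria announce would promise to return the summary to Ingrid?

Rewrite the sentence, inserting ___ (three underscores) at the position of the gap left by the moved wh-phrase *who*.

Who must Maria announce ___ would promise to return the summary to Ingrid?

Pre-movement form: Maria must announce who would promise to return the summary to Ingrid.
The filler 'who' is interpreted as the subject of the clause embedded under 'announce'. The gap is right after 'announce'.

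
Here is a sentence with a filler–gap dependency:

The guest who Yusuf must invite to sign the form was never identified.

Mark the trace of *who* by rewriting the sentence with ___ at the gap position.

The guest who Yusuf must invite ___ to sign the form was never identified.

The filler 'who' is interpreted as the direct object of 'invite'. The gap is right after 'invite'.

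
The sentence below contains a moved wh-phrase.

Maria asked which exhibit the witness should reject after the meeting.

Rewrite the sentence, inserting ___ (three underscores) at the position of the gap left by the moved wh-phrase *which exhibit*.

In situ: The witness should reject which exhibit after the meeting.
'which exhibit' is the direct object of 'reject'. The gap is right after 'reject'.

Maria asked which exhibit the witness should reject ___ after the meeting.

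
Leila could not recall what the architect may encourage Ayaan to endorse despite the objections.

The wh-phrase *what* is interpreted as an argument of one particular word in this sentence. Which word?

endorse

Pre-movement form: The architect may encourage Ayaan to endorse what despite the objections.
The filler 'what' is interpreted as the direct object of 'endorse'. Wh-movement fronts it, leaving a gap right after 'endorse':
Leila could not recall what the architect may encourage Ayaan to endorse ___ despite the objections.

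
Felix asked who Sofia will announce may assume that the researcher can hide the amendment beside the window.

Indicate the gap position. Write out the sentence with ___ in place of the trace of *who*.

Felix asked who Sofia will announce ___ may assume that the researcher can hide the amendment beside the window.

Before movement: Sofia will announce who may assume that the researcher can hide the amendment beside the window.
The filler 'who' is interpreted as the subject of the clause embedded under 'announce'. The gap is right after 'announce'.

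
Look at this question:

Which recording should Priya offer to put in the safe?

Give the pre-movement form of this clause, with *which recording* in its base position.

Priya should offer to put which recording in the safe.

'which recording' functions as the direct object of 'put'. It moves to the left edge, and the trace sits right after 'put':
Which recording should Priya offer to put ___ in the safe?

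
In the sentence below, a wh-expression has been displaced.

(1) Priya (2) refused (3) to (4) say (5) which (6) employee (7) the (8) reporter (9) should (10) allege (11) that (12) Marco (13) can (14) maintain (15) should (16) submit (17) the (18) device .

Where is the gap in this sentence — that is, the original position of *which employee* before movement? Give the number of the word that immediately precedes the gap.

14

Pre-movement form: The reporter should allege that Marco can maintain which employee should submit the device.
'which employee' is the subject of the clause embedded under 'maintain'. Fronting leaves a gap immediately after 'maintain':
Priya refused to say which employee the reporter should allege that Marco can maintain ___ should submit the device.
'maintain' is word 14.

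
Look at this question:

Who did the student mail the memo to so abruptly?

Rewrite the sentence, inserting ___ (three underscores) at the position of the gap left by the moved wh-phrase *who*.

Who did the student mail the memo to ___ so abruptly?

Underlying clause: The student did mail the memo to who so abruptly.
'who' functions as the object of the preposition 'to' (recipient of 'mail'). The gap is right after 'to'.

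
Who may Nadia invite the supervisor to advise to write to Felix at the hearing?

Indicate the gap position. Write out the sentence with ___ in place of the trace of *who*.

Pre-movement form: Nadia may invite the supervisor to advise who to write to Felix at the hearing.
The filler 'who' is interpreted as the direct object of 'advise'. The gap is right after 'advise'.

Who may Nadia invite the supervisor to advise ___ to write to Felix at the hearing?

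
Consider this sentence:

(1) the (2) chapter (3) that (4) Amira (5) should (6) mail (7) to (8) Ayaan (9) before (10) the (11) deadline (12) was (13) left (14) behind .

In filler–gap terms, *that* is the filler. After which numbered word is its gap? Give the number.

6

The filler 'that' is interpreted as the direct object of 'mail'. Fronting leaves a gap immediately after 'mail':
The chapter that Amira should mail ___ to Ayaan before the deadline was left behind.
'mail' is word 6.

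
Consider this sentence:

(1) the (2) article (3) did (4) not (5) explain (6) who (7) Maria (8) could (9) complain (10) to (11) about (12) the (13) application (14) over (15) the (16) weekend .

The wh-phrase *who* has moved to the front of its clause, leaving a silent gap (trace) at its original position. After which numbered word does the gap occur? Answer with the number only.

10

Before movement: Maria could complain to who about the application over the weekend.
'who' functions as the object of the preposition 'to'. It moves to the left edge, and the trace sits right after 'to':
The article did not explain who Maria could complain to ___ about the application over the weekend.
'to' is word 10.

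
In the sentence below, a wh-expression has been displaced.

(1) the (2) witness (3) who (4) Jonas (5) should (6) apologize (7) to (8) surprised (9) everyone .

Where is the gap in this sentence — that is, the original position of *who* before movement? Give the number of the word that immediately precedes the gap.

7

The filler 'who' is interpreted as the object of the preposition 'to'. Fronting leaves a gap immediately after 'to':
The witness who Jonas should apologize to ___ surprised everyone.
'to' is word 7.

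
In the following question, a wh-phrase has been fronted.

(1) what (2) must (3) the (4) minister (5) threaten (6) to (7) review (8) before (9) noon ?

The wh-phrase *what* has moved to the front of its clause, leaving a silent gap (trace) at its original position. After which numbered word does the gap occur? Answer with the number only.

In situ: The minister must threaten to review what before noon.
'what' is the direct object of 'review'. Fronting leaves a gap immediately after 'review':
What must the minister threaten to review ___ before noon?
'review' is word 7.

7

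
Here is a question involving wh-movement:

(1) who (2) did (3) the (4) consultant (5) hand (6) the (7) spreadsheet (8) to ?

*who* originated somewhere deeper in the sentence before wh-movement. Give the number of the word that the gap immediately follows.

Underlying clause: The consultant did hand the spreadsheet to who.
The filler 'who' is interpreted as the object of the preposition 'to' (recipient of 'hand'). Fronting leaves a gap immediately after 'to':
Who did the consultant hand the spreadsheet to ___?
'to' is word 8.

8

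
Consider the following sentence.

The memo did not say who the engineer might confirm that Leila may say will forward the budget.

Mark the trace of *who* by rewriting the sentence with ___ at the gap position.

The memo did not say who the engineer might confirm that Leila may say ___ will forward the budget.

Underlying clause: The engineer might confirm that Leila may say who will forward the budget.
The filler 'who' is interpreted as the subject of the clause embedded under 'say'. The gap is right after 'say'.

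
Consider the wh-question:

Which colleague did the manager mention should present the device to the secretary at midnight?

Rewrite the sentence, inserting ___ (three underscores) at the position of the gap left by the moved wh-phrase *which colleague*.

Which colleague did the manager mention ___ should present the device to the secretary at midnight?

Pre-movement form: The manager did mention which colleague should present the device to the secretary at midnight.
'which colleague' functions as the subject of the clause embedded under 'mention'. The gap is right after 'mention'.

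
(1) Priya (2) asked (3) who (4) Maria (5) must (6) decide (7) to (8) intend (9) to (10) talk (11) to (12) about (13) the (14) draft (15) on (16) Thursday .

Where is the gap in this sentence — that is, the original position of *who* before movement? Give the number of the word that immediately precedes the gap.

11

Pre-movement form: Maria must decide to intend to talk to who about the draft on Thursday.
'who' functions as the object of the preposition 'to'. Wh-movement fronts it, leaving a gap right after 'to':
Priya asked who Maria must decide to intend to talk to ___ about the draft on Thursday.
'to' is word 11.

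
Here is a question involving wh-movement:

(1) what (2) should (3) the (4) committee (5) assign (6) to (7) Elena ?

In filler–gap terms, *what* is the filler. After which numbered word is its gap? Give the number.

5

In situ: The committee should assign what to Elena.
The filler 'what' is interpreted as the direct object of 'assign'. Fronting leaves a gap immediately after 'assign':
What should the committee assign ___ to Elena?
'assign' is word 5.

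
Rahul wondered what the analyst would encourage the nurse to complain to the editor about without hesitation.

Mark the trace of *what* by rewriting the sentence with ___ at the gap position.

Rahul wondered what the analyst would encourage the nurse to complain to the editor about ___ without hesitation.

In situ: The analyst would encourage the nurse to complain to the editor about what without hesitation.
'what' functions as the object of the preposition 'about'. The gap is right after 'about'.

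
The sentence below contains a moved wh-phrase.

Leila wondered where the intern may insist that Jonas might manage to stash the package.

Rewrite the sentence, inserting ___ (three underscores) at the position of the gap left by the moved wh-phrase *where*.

In situ: The intern may insist that Jonas might manage to stash the package where.
'where' is the locative complement of 'stash'. The gap is right after 'package'.

Leila wondered where the intern may insist that Jonas might manage to stash the package ___.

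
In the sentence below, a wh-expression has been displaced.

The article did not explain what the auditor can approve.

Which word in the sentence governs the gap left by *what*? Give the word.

approve

Before movement: The auditor can approve what.
'what' is the direct object of 'approve'. Fronting leaves a gap immediately after 'approve':
The article did not explain what the auditor can approve ___.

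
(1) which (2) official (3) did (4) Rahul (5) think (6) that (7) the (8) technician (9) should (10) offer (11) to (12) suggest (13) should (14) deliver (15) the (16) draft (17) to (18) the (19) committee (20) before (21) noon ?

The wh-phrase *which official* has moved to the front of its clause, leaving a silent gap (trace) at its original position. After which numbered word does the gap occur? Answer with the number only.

12

Underlying clause: Rahul did think that the technician should offer to suggest which official should deliver the draft to the committee before noon.
The filler 'which official' is interpreted as the subject of the clause embedded under 'suggest'. Wh-movement fronts it, leaving a gap right after 'suggest':
Which official did Rahul think that the technician should offer to suggest ___ should deliver the draft to the committee before noon?
'suggest' is word 12.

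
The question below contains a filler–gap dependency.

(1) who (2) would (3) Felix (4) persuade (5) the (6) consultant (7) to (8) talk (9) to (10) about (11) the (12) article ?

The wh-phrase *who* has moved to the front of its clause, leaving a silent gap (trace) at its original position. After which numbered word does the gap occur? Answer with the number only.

9

In situ: Felix would persuade the consultant to talk to who about the article.
The filler 'who' is interpreted as the object of the preposition 'to'. Fronting leaves a gap immediately after 'to':
Who would Felix persuade the consultant to talk to ___ about the article?
'to' is word 9.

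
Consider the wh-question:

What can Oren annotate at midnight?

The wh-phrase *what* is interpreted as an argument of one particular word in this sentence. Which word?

Pre-movement form: Oren can annotate what at midnight.
'what' is the direct object of 'annotate'. It moves to the left edge, and the trace sits right after 'annotate':
What can Oren annotate ___ at midnight?

annotate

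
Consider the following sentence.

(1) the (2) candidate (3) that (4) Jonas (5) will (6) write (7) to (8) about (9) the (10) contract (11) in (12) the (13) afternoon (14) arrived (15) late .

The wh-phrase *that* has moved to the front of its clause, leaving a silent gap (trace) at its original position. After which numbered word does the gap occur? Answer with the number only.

7

The filler 'that' is interpreted as the object of the preposition 'to'. It moves to the left edge, and the trace sits right after 'to':
The candidate that Jonas will write to ___ about the contract in the afternoon arrived late.
'to' is word 7.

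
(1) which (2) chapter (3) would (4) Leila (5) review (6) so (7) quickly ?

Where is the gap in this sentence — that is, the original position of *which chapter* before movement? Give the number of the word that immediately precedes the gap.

Before movement: Leila would review which chapter so quickly.
'which chapter' functions as the direct object of 'review'. Fronting leaves a gap immediately after 'review':
Which chapter would Leila review ___ so quickly?
'review' is word 5.

5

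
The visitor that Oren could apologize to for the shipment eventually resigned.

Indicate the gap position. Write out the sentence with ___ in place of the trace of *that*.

'that' is the object of the preposition 'to'. The gap is right after 'to'.

The visitor that Oren could apologize to ___ for the shipment eventually resigned.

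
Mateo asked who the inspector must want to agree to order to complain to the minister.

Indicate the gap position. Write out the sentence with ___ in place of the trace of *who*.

Underlying clause: The inspector must want to agree to order who to complain to the minister.
The filler 'who' is interpreted as the direct object of 'order'. The gap is right after 'order'.

Mateo asked who the inspector must want to agree to order ___ to complain to the minister.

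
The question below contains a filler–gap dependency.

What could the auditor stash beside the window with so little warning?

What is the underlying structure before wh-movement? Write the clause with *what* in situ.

'what' functions as the direct object of 'stash'. It moves to the left edge, and the trace sits right after 'stash':
What could the auditor stash ___ beside the window with so little warning?

The auditor could stash what beside the window with so little warning.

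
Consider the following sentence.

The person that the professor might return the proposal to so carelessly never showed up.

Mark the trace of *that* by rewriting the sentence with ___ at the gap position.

The person that the professor might return the proposal to ___ so carelessly never showed up.

The filler 'that' is interpreted as the object of the preposition 'to' (recipient of 'return'). The gap is right after 'to'.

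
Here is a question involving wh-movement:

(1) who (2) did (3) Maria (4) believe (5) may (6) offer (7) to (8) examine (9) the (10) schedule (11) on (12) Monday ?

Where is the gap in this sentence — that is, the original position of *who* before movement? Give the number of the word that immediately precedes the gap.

In situ: Maria did believe who may offer to examine the schedule on Monday.
'who' is the subject of the clause embedded under 'believe'. Fronting leaves a gap immediately after 'believe':
Who did Maria believe ___ may offer to examine the schedule on Monday?
'believe' is word 4.

4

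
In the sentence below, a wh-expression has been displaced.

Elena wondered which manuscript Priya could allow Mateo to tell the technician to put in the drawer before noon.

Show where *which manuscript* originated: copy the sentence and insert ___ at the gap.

Before movement: Priya could allow Mateo to tell the technician to put which manuscript in the drawer before noon.
The filler 'which manuscript' is interpreted as the direct object of 'put'. The gap is right after 'put'.

Elena wondered which manuscript Priya could allow Mateo to tell the technician to put ___ in the drawer before noon.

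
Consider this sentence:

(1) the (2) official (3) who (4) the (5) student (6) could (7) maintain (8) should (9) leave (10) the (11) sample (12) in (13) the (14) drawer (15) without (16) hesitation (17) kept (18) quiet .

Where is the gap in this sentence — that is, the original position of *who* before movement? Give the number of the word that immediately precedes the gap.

7

'who' is the subject of the clause embedded under 'maintain'. Wh-movement fronts it, leaving a gap right after 'maintain':
The official who the student could maintain ___ should leave the sample in the drawer without hesitation kept quiet.
'maintain' is word 7.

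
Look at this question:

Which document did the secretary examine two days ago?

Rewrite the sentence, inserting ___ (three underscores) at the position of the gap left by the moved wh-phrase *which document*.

Which document did the secretary examine ___ two days ago?

Pre-movement form: The secretary did examine which document two days ago.
The filler 'which document' is interpreted as the direct object of 'examine'. The gap is right after 'examine'.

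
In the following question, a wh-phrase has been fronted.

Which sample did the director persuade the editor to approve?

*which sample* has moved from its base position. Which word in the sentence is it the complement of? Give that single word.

approve

Pre-movement form: The director did persuade the editor to approve which sample.
The filler 'which sample' is interpreted as the direct object of 'approve'. It moves to the left edge, and the trace sits right after 'approve':
Which sample did the director persuade the editor to approve ___?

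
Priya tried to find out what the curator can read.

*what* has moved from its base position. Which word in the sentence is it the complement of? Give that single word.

Pre-movement form: The curator can read what.
'what' functions as the direct object of 'read'. Wh-movement fronts it, leaving a gap right after 'read':
Priya tried to find out what the curator can read ___.

read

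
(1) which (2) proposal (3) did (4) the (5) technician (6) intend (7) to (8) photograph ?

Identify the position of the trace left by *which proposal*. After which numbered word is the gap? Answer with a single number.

8

Underlying clause: The technician did intend to photograph which proposal.
'which proposal' functions as the direct object of 'photograph'. Fronting leaves a gap immediately after 'photograph':
Which proposal did the technician intend to photograph ___?
'photograph' is word 8.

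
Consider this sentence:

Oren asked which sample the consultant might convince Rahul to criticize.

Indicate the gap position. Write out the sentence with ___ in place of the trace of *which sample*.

Oren asked which sample the consultant might convince Rahul to criticize ___.

Pre-movement form: The consultant might convince Rahul to criticize which sample.
'which sample' functions as the direct object of 'criticize'. The gap is right after 'criticize'.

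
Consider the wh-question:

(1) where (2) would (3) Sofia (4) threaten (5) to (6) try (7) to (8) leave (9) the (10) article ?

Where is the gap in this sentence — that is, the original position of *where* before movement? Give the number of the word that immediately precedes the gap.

10

Before movement: Sofia would threaten to try to leave the article where.
'where' functions as the locative complement of 'leave'. Fronting leaves a gap immediately after 'article':
Where would Sofia threaten to try to leave the article ___?
'article' is word 10.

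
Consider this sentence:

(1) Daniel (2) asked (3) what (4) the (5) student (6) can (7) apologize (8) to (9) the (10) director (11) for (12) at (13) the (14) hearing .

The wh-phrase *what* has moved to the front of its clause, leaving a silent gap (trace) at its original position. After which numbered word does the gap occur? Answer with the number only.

11

Before movement: The student can apologize to the director for what at the hearing.
The filler 'what' is interpreted as the object of the preposition 'for'. Fronting leaves a gap immediately after 'for':
Daniel asked what the student can apologize to the director for ___ at the hearing.
'for' is word 11.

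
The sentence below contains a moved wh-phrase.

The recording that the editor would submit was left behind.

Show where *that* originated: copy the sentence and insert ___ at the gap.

The filler 'that' is interpreted as the direct object of 'submit'. The gap is right after 'submit'.

The recording that the editor would submit ___ was left behind.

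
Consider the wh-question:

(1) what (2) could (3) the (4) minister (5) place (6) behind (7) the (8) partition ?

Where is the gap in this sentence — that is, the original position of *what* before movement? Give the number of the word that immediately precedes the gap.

5

Pre-movement form: The minister could place what behind the partition.
'what' functions as the direct object of 'place'. Wh-movement fronts it, leaving a gap right after 'place':
What could the minister place ___ behind the partition?
'place' is word 5.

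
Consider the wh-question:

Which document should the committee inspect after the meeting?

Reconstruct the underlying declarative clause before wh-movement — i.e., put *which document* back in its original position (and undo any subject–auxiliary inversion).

'which document' functions as the direct object of 'inspect'. Fronting leaves a gap immediately after 'inspect':
Which document should the committee inspect ___ after the meeting?

The committee should inspect which document after the meeting.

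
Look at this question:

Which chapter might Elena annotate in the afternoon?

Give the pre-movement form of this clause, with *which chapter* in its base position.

Elena might annotate which chapter in the afternoon.

'which chapter' is the direct object of 'annotate'. It moves to the left edge, and the trace sits right after 'annotate':
Which chapter might Elena annotate ___ in the afternoon?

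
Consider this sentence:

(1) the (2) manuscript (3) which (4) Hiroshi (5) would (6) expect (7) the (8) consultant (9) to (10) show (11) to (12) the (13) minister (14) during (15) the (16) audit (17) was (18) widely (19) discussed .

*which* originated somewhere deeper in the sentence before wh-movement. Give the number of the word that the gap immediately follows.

The filler 'which' is interpreted as the direct object of 'show'. Wh-movement fronts it, leaving a gap right after 'show':
The manuscript which Hiroshi would expect the consultant to show ___ to the minister during the audit was widely discussed.
'show' is word 10.

10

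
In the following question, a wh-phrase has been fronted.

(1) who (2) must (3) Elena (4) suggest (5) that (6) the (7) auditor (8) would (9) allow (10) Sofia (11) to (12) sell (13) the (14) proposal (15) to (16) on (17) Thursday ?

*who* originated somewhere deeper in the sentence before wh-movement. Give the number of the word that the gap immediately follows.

15

Pre-movement form: Elena must suggest that the auditor would allow Sofia to sell the proposal to who on Thursday.
'who' is the object of the preposition 'to' (recipient of 'sell'). It moves to the left edge, and the trace sits right after 'to':
Who must Elena suggest that the auditor would allow Sofia to sell the proposal to ___ on Thursday?
'to' is word 15.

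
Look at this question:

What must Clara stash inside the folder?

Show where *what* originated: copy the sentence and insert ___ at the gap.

What must Clara stash ___ inside the folder?

Before movement: Clara must stash what inside the folder.
'what' functions as the direct object of 'stash'. The gap is right after 'stash'.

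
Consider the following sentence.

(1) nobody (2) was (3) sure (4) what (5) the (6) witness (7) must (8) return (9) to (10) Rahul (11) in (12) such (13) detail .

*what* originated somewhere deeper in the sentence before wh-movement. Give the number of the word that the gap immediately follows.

8

Pre-movement form: The witness must return what to Rahul in such detail.
'what' functions as the direct object of 'return'. Wh-movement fronts it, leaving a gap right after 'return':
Nobody was sure what the witness must return ___ to Rahul in such detail.
'return' is word 8.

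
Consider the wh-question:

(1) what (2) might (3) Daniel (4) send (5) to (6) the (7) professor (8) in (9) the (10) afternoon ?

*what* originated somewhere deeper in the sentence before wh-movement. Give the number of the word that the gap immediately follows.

Before movement: Daniel might send what to the professor in the afternoon.
The filler 'what' is interpreted as the direct object of 'send'. Fronting leaves a gap immediately after 'send':
What might Daniel send ___ to the professor in the afternoon?
'send' is word 4.

4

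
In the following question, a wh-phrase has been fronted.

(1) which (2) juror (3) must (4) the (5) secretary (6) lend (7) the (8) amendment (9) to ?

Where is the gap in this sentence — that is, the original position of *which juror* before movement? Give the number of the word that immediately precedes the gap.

Before movement: The secretary must lend the amendment to which juror.
'which juror' functions as the object of the preposition 'to' (recipient of 'lend'). Fronting leaves a gap immediately after 'to':
Which juror must the secretary lend the amendment to ___?
'to' is word 9.

9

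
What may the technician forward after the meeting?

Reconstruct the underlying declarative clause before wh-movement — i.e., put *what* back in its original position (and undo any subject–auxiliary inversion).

The technician may forward what after the meeting.

'what' is the direct object of 'forward'. Wh-movement fronts it, leaving a gap right after 'forward':
What may the technician forward ___ after the meeting?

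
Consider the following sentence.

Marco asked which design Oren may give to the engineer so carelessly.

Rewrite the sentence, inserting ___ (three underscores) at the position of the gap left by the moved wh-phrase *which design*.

Pre-movement form: Oren may give which design to the engineer so carelessly.
The filler 'which design' is interpreted as the direct object of 'give'. The gap is right after 'give'.

Marco asked which design Oren may give ___ to the engineer so carelessly.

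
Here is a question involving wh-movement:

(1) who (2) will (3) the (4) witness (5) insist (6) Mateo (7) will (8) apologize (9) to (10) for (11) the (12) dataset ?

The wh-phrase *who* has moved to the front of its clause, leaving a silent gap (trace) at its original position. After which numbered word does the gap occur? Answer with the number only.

Before movement: The witness will insist Mateo will apologize to who for the dataset.
'who' is the object of the preposition 'to'. Fronting leaves a gap immediately after 'to':
Who will the witness insist Mateo will apologize to ___ for the dataset?
'to' is word 9.

9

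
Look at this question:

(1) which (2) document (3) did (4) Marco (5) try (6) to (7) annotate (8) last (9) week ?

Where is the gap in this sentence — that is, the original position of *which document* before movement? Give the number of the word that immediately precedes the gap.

7

Before movement: Marco did try to annotate which document last week.
'which document' is the direct object of 'annotate'. It moves to the left edge, and the trace sits right after 'annotate':
Which document did Marco try to annotate ___ last week?
'annotate' is word 7.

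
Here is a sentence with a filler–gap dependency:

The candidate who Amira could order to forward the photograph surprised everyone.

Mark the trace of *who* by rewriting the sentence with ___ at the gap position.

The candidate who Amira could order ___ to forward the photograph surprised everyone.

The filler 'who' is interpreted as the direct object of 'order'. The gap is right after 'order'.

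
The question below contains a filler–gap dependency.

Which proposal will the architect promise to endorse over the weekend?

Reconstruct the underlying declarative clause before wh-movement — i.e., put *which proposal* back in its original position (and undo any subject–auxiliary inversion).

The architect will promise to endorse which proposal over the weekend.

The filler 'which proposal' is interpreted as the direct object of 'endorse'. It moves to the left edge, and the trace sits right after 'endorse':
Which proposal will the architect promise to endorse ___ over the weekend?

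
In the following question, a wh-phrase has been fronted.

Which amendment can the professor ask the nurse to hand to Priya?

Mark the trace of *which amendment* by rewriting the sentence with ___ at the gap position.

Pre-movement form: The professor can ask the nurse to hand which amendment to Priya.
'which amendment' is the direct object of 'hand'. The gap is right after 'hand'.

Which amendment can the professor ask the nurse to hand ___ to Priya?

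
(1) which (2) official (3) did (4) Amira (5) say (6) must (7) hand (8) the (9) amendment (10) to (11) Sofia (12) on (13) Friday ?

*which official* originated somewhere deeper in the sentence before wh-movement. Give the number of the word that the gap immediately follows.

5

In situ: Amira did say which official must hand the amendment to Sofia on Friday.
'which official' is the subject of the clause embedded under 'say'. Fronting leaves a gap immediately after 'say':
Which official did Amira say ___ must hand the amendment to Sofia on Friday?
'say' is word 5.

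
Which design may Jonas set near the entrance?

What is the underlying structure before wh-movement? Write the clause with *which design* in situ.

'which design' is the direct object of 'set'. It moves to the left edge, and the trace sits right after 'set':
Which design may Jonas set ___ near the entrance?

Jonas may set which design near the entrance.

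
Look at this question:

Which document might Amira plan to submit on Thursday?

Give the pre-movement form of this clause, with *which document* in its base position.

Amira might plan to submit which document on Thursday.

The filler 'which document' is interpreted as the direct object of 'submit'. Fronting leaves a gap immediately after 'submit':
Which document might Amira plan to submit ___ on Thursday?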